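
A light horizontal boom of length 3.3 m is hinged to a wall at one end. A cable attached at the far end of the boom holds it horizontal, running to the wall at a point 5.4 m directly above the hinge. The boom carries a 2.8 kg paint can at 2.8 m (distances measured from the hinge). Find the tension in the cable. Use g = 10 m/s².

About the hinge:
Paint can: 2.8 × 10 = 28 N down at 2.8 m → arm 2.8 m, τ = 28 × 2.8 = 78.4 N·m clockwise.
Total clockwise load moment = 78.4 N·m.
The cable tension T acts at 3.3 m; only its component perpendicular to the boom, T sinθ, produces torque. sinθ = h/√(h²+d²) = 5.4/√(5.4²+3.3²) = 0.8533.
For rotational equilibrium, T × 3.3 × 0.8533 = 78.4, so T = 78.4 / 2.816 = 27.8 N.

T ≈ 27.8 N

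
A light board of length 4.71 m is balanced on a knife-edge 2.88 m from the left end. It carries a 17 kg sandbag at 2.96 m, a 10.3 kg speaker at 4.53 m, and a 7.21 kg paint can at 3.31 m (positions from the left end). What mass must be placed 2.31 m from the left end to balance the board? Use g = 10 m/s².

About the knife-edge (at 2.88 m from the left end):
Sandbag: 17 × 10 = 170 N down at 2.96 m → arm 0.08 m, τ = 170 × 0.08 = 13.6 N·m clockwise.
Speaker: 10.3 × 10 = 103 N down at 4.53 m → arm 1.65 m, τ = 103 × 1.65 = 169.9 N·m clockwise.
Paint can: 7.21 × 10 = 72.1 N down at 3.31 m → arm 0.43 m, τ = 72.1 × 0.43 = 31 N·m clockwise.
Net moment of known loads = 214.5 N·m clockwise.
An unknown mass m at 2.31 m has arm 0.57 m; its moment is m·g·0.57 counterclockwise.
Balancing moments: m × 10 × 0.57 = 214.5, giving m = 214.5 / (10 × 0.57) = 37.6 kg.

m ≈ 37.6 kg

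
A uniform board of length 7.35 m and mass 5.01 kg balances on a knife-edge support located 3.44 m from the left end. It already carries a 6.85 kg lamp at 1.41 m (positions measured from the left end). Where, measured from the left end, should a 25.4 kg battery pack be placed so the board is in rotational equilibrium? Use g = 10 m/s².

x ≈ 3.94 m from the left end

About the knife-edge support (at 3.44 m from the left end):
Beam weight: 5.01 × 10 = 50.1 N down at 3.675 m → arm 0.235 m, τ = 50.1 × 0.235 = 11.77 N·m clockwise.
Lamp: 6.85 × 10 = 68.5 N down at 1.41 m → arm 2.03 m, τ = 68.5 × 2.03 = 139.1 N·m counterclockwise.
Net moment of existing loads = 127.3 N·m counterclockwise.
The battery pack weighs 25.4 × 10 = 254 N and must supply an equal clockwise moment, so its lever arm about the knife-edge support is 127.3 / 254 = 0.501 m.
That puts it at 3.44 + 0.501 = 3.94 m from the left end.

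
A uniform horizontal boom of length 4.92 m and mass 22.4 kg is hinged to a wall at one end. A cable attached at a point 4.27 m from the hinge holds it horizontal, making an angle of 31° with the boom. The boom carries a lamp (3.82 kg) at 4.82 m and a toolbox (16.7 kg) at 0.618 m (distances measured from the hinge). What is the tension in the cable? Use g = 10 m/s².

Take moments about the hinge.
Beam weight: 22.4 × 10 = 224 N down at 2.46 m → arm 2.46 m, τ = 224 × 2.46 = 551 N·m clockwise.
Lamp: 3.82 × 10 = 38.2 N down at 4.82 m → arm 4.82 m, τ = 38.2 × 4.82 = 184.1 N·m clockwise.
Toolbox: 16.7 × 10 = 167 N down at 0.618 m → arm 0.618 m, τ = 167 × 0.618 = 103.2 N·m clockwise.
Total clockwise load moment = 838.3 N·m.
The cable tension T acts at 4.27 m; only its component perpendicular to the boom, T sinθ, produces torque. sin 31° = 0.515.
Balancing moments: T × 4.27 × 0.515 = 838.3, giving T = 838.3 / 2.199 = 381 N.

T ≈ 381 N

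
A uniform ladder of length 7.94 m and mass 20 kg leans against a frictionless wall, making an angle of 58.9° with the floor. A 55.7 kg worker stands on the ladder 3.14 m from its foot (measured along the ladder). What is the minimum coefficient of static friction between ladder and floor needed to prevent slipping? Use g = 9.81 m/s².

μ_min ≈ 0.255

Choose the foot of the ladder as the axis so the floor normal and friction both act there and drop out.
Ladder weight 20×9.81 = 196.2 N acts at 3.97 m along the ladder; its horizontal arm is 3.97·cos58.9° = 2.051 m → τ = 402.4 N·m clockwise.
Worker: 55.7×9.81 = 546.4 N at 3.14 m → arm 1.622 m → τ = 886.3 N·m clockwise.
Wall normal N acts horizontally at the top; its moment arm is the height L sinθ = 7.94·sin58.9° = 6.799 m, counterclockwise.
Στ = 0 ⇒ N × 6.799 = 1289 ⇒ N = 189.6 N.
ΣFx = 0 ⇒ f = N_wall = 189.6 N. ΣFy = 0 ⇒ N_floor = 742.6 N.
μ_min = f / N_floor = 189.6 / 742.6 = 0.255.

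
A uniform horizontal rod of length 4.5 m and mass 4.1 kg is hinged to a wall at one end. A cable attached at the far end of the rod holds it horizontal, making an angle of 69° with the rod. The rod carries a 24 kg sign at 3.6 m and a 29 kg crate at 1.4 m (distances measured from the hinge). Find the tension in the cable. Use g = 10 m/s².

T ≈ 324 N

Take moments about the hinge.
Beam weight: 4.1 × 10 = 41 N down at 2.25 m → arm 2.25 m, τ = 41 × 2.25 = 92.25 N·m clockwise.
Sign: 24 × 10 = 240 N down at 3.6 m → arm 3.6 m, τ = 240 × 3.6 = 864 N·m clockwise.
Crate: 29 × 10 = 290 N down at 1.4 m → arm 1.4 m, τ = 290 × 1.4 = 406 N·m clockwise.
Total clockwise load moment = 1362 N·m.
The cable tension T acts at 4.5 m; only its component perpendicular to the rod, T sinθ, produces torque. sin 69° = 0.9336.
Balancing moments: T × 4.5 × 0.9336 = 1362, giving T = 1362 / 4.201 = 324 N.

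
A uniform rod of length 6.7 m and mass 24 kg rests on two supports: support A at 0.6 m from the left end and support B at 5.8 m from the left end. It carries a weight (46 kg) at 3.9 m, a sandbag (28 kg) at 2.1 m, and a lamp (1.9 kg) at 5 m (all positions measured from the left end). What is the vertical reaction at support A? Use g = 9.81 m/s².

Sum moments about support B (its reaction then has zero moment arm).
Beam weight: 24 × 9.81 = 235.4 N down at 3.35 m → arm 2.45 m, τ = 235.4 × 2.45 = 576.7 N·m counterclockwise.
Weight: 46 × 9.81 = 451.3 N down at 3.9 m → arm 1.9 m, τ = 451.3 × 1.9 = 857.5 N·m counterclockwise.
Sandbag: 28 × 9.81 = 274.7 N down at 2.1 m → arm 3.7 m, τ = 274.7 × 3.7 = 1016 N·m counterclockwise.
Lamp: 1.9 × 9.81 = 18.64 N down at 5 m → arm 0.8 m, τ = 18.64 × 0.8 = 14.91 N·m counterclockwise.
Net load moment about support B = 2465 N·m counterclockwise.
Reaction R at support A is upward at 0.6 m, arm 5.2 m → moment R × 5.2 clockwise.
Balancing moments: R × 5.2 = 2465, giving R = 474 N.

R_A ≈ 474 N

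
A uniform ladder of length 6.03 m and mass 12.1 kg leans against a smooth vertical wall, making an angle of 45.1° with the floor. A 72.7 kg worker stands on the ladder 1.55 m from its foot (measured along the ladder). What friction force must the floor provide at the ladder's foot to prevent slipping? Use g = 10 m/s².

f ≈ 247 N

Taking torques about the foot of the ladder:
Ladder weight 12.1×10 = 121 N acts at 3.015 m along the ladder; its horizontal arm is 3.015·cos45.1° = 2.128 m → τ = 257.5 N·m clockwise.
Worker: 72.7×10 = 727 N at 1.55 m → arm 1.094 m → τ = 795.3 N·m clockwise.
Wall normal N acts horizontally at the top; its moment arm is the height L sinθ = 6.03·sin45.1° = 4.271 m, counterclockwise.
Setting net torque to zero: N × 4.271 = 1053 → N = 247 N.
ΣFx = 0: friction at the foot balances the wall's push, so f = N_wall = 247 N.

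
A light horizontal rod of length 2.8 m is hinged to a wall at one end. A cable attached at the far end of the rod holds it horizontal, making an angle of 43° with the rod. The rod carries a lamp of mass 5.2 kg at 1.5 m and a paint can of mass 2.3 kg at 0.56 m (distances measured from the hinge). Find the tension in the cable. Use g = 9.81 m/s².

Choose the hinge as the axis so the unknown hinge reaction has zero arm there.
Lamp: 5.2 × 9.81 = 51.01 N down at 1.5 m → arm 1.5 m, τ = 51.01 × 1.5 = 76.52 N·m clockwise.
Paint can: 2.3 × 9.81 = 22.56 N down at 0.56 m → arm 0.56 m, τ = 22.56 × 0.56 = 12.63 N·m clockwise.
Total clockwise load moment = 89.15 N·m.
The cable tension T acts at 2.8 m; only its component perpendicular to the rod, T sinθ, produces torque. sin 43° = 0.682.
Balancing moments: T × 2.8 × 0.682 = 89.15, giving T = 89.15 / 1.91 = 46.7 N.

T ≈ 46.7 N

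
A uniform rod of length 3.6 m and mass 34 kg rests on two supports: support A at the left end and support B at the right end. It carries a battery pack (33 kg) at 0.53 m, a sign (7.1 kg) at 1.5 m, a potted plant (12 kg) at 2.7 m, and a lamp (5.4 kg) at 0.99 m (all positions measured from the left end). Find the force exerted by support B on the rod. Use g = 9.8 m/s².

R_B ≈ 346 N

Take moments about support A.
Beam weight: 34 × 9.8 = 333.2 N down at 1.8 m → arm 1.8 m, τ = 333.2 × 1.8 = 599.8 N·m clockwise.
Battery pack: 33 × 9.8 = 323.4 N down at 0.53 m → arm 0.53 m, τ = 323.4 × 0.53 = 171.4 N·m clockwise.
Sign: 7.1 × 9.8 = 69.58 N down at 1.5 m → arm 1.5 m, τ = 69.58 × 1.5 = 104.4 N·m clockwise.
Potted plant: 12 × 9.8 = 117.6 N down at 2.7 m → arm 2.7 m, τ = 117.6 × 2.7 = 317.5 N·m clockwise.
Lamp: 5.4 × 9.8 = 52.92 N down at 0.99 m → arm 0.99 m, τ = 52.92 × 0.99 = 52.39 N·m clockwise.
Net load moment about support A = 1245 N·m clockwise.
Reaction R at support B is upward at 3.6 m, arm 3.6 m → moment R × 3.6 counterclockwise.
Στ = 0 ⇒ R × 3.6 = 1245 ⇒ R = 346 N.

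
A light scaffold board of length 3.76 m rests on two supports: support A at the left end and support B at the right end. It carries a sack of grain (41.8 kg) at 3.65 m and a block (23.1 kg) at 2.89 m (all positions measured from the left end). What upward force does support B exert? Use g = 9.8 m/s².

R_B ≈ 572 N

Taking torques about support A:
Sack of grain: 41.8 × 9.8 = 409.6 N down at 3.65 m → arm 3.65 m, τ = 409.6 × 3.65 = 1495 N·m clockwise.
Block: 23.1 × 9.8 = 226.4 N down at 2.89 m → arm 2.89 m, τ = 226.4 × 2.89 = 654.3 N·m clockwise.
Net load moment about support A = 2149 N·m clockwise.
Reaction R at support B is upward at 3.76 m, arm 3.76 m → moment R × 3.76 counterclockwise.
Στ = 0 ⇒ R × 3.76 = 2149 ⇒ R = 572 N.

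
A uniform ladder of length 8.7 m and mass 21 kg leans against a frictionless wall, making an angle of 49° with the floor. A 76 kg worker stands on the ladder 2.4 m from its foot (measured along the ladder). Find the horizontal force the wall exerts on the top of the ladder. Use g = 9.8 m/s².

N_wall ≈ 268 N

Taking torques about the foot of the ladder:
Ladder weight 21×9.8 = 205.8 N acts at 4.35 m along the ladder; its horizontal arm is 4.35·cos49° = 2.854 m → τ = 587.4 N·m clockwise.
Worker: 76×9.8 = 744.8 N at 2.4 m → arm 1.575 m → τ = 1173 N·m clockwise.
Wall normal N acts horizontally at the top; its moment arm is the height L sinθ = 8.7·sin49° = 6.566 m, counterclockwise.
Στ = 0 ⇒ N × 6.566 = 1760 ⇒ N = 268 N.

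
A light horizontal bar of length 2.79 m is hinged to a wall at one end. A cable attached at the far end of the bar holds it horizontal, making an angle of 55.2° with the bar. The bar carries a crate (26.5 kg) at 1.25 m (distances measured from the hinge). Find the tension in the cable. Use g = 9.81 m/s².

Sum moments about the hinge (the unknown hinge reaction has zero arm there).
Crate: 26.5 × 9.81 = 260 N down at 1.25 m → arm 1.25 m, τ = 260 × 1.25 = 325 N·m clockwise.
Total clockwise load moment = 325 N·m.
The cable tension T acts at 2.79 m; only its component perpendicular to the bar, T sinθ, produces torque. sin 55.2° = 0.8211.
Στ = 0 ⇒ T × 2.79 × 0.8211 = 325 ⇒ T = 325 / 2.291 = 142 N.

T ≈ 142 N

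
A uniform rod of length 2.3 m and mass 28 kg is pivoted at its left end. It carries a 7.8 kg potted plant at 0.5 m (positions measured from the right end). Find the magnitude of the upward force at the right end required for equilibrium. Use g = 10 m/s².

Sum moments about the left end (the unknown pivot reaction has zero arm there).
Beam weight: 28 × 10 = 280 N down at 1.15 m → arm 1.15 m, τ = 280 × 1.15 = 322 N·m clockwise.
Potted plant: 7.8 × 10 = 78 N down at 0.5 m → arm 1.8 m, τ = 78 × 1.8 = 140.4 N·m clockwise.
Net moment of the loads = 462.4 N·m clockwise.
The upward force F acts at the right end, arm 2.3 m, giving F × 2.3 counterclockwise.
Στ = 0 ⇒ F × 2.3 = 462.4 ⇒ F = 462.4 / 2.3 = 201 N.

F ≈ 201 N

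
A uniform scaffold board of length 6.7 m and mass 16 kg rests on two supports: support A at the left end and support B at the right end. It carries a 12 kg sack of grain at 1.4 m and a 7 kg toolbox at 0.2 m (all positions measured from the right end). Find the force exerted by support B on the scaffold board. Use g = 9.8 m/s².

R_B ≈ 238 N

Take moments about support A.
Beam weight: 16 × 9.8 = 156.8 N down at 3.35 m → arm 3.35 m, τ = 156.8 × 3.35 = 525.3 N·m clockwise.
Sack of grain: 12 × 9.8 = 117.6 N down at 1.4 m → arm 5.3 m, τ = 117.6 × 5.3 = 623.3 N·m clockwise.
Toolbox: 7 × 9.8 = 68.6 N down at 0.2 m → arm 6.5 m, τ = 68.6 × 6.5 = 445.9 N·m clockwise.
Net load moment about support A = 1594 N·m clockwise.
Reaction R at support B is upward at 0 m, arm 6.7 m → moment R × 6.7 counterclockwise.
Setting net torque to zero: R × 6.7 = 1594 → R = 238 N.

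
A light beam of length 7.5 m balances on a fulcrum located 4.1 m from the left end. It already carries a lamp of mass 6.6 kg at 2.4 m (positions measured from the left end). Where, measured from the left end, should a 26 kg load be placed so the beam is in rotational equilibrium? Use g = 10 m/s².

x ≈ 4.53 m from the left end

Sum moments about the fulcrum (at 4.1 m from the left end) (the support reaction has zero arm there).
Lamp: 6.6 × 10 = 66 N down at 2.4 m → arm 1.7 m, τ = 66 × 1.7 = 112.2 N·m counterclockwise.
Net moment of existing loads = 112.2 N·m counterclockwise.
The load weighs 26 × 10 = 260 N and must supply an equal clockwise moment, so its lever arm about the fulcrum is 112.2 / 260 = 0.432 m.
That puts it at 4.1 + 0.432 = 4.53 m from the left end.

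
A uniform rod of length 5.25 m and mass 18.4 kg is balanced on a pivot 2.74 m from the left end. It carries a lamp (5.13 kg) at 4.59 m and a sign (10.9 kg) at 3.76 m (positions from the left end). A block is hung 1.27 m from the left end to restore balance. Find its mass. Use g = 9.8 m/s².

m ≈ 12.6 kg

Take moments about the pivot (at 2.74 m from the left end).
Beam weight: 18.4 × 9.8 = 180.3 N down at 2.625 m → arm 0.115 m, τ = 180.3 × 0.115 = 20.73 N·m counterclockwise.
Lamp: 5.13 × 9.8 = 50.27 N down at 4.59 m → arm 1.85 m, τ = 50.27 × 1.85 = 93 N·m clockwise.
Sign: 10.9 × 9.8 = 106.8 N down at 3.76 m → arm 1.02 m, τ = 106.8 × 1.02 = 108.9 N·m clockwise.
Net moment of known loads = 181.2 N·m clockwise.
An unknown mass m at 1.27 m has arm 1.47 m; its moment is m·g·1.47 counterclockwise.
Setting net torque to zero: m × 9.8 × 1.47 = 181.2 → m = 181.2 / (9.8 × 1.47) = 12.6 kg.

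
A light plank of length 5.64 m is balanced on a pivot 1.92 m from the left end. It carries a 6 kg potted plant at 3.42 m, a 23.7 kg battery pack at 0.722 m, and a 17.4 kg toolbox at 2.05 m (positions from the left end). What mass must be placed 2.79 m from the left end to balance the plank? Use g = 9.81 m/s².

m ≈ 19.7 kg

About the pivot (at 1.92 m from the left end):
Potted plant: 6 × 9.81 = 58.86 N down at 3.42 m → arm 1.5 m, τ = 58.86 × 1.5 = 88.29 N·m clockwise.
Battery pack: 23.7 × 9.81 = 232.5 N down at 0.722 m → arm 1.198 m, τ = 232.5 × 1.198 = 278.5 N·m counterclockwise.
Toolbox: 17.4 × 9.81 = 170.7 N down at 2.05 m → arm 0.13 m, τ = 170.7 × 0.13 = 22.19 N·m clockwise.
Net moment of known loads = 168 N·m counterclockwise.
An unknown mass m at 2.79 m has arm 0.87 m; its moment is m·g·0.87 clockwise.
Στ = 0 ⇒ m × 9.81 × 0.87 = 168 ⇒ m = 168 / (9.81 × 0.87) = 19.7 kg.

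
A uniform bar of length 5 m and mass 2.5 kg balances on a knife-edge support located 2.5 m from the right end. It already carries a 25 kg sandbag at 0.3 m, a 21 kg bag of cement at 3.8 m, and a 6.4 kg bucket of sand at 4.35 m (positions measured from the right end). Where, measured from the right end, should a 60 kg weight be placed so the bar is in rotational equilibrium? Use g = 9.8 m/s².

x ≈ 2.76 m from the right end

Choose the knife-edge support (at 2.5 m from the right end) as the axis so the support reaction has zero arm there.
Beam weight: acts at the knife-edge support, moment arm 0 → no torque.
Sandbag: 25 × 9.8 = 245 N down at 0.3 m → arm 2.2 m, τ = 245 × 2.2 = 539 N·m clockwise.
Bag of cement: 21 × 9.8 = 205.8 N down at 3.8 m → arm 1.3 m, τ = 205.8 × 1.3 = 267.5 N·m counterclockwise.
Bucket of sand: 6.4 × 9.8 = 62.72 N down at 4.35 m → arm 1.85 m, τ = 62.72 × 1.85 = 116 N·m counterclockwise.
Net moment of existing loads = 155.5 N·m clockwise.
The weight weighs 60 × 9.8 = 588 N and must supply an equal counterclockwise moment, so its lever arm about the knife-edge support is 155.5 / 588 = 0.264 m.
That puts it at 2.5 + 0.264 = 2.76 m from the right end.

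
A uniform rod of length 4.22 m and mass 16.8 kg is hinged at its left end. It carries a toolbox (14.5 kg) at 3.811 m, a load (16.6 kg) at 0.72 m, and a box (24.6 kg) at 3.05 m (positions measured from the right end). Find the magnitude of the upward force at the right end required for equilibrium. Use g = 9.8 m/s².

F ≈ 298 N

Choose the left end as the axis so the unknown pivot reaction has zero arm there.
Beam weight: 16.8 × 9.8 = 164.6 N down at 2.11 m → arm 2.11 m, τ = 164.6 × 2.11 = 347.3 N·m clockwise.
Toolbox: 14.5 × 9.8 = 142.1 N down at 3.811 m → arm 0.409 m, τ = 142.1 × 0.409 = 58.12 N·m clockwise.
Load: 16.6 × 9.8 = 162.7 N down at 0.72 m → arm 3.5 m, τ = 162.7 × 3.5 = 569.4 N·m clockwise.
Box: 24.6 × 9.8 = 241.1 N down at 3.05 m → arm 1.17 m, τ = 241.1 × 1.17 = 282.1 N·m clockwise.
Net moment of the loads = 1257 N·m clockwise.
The upward force F acts at the right end, arm 4.22 m, giving F × 4.22 counterclockwise.
For rotational equilibrium, F × 4.22 = 1257, so F = 1257 / 4.22 = 298 N.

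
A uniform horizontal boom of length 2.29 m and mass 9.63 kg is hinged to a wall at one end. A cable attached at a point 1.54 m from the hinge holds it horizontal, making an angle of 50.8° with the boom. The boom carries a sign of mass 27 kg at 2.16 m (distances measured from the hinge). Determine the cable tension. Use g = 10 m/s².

T ≈ 581 N

Taking torques about the hinge:
Beam weight: 9.63 × 10 = 96.3 N down at 1.145 m → arm 1.145 m, τ = 96.3 × 1.145 = 110.3 N·m clockwise.
Sign: 27 × 10 = 270 N down at 2.16 m → arm 2.16 m, τ = 270 × 2.16 = 583.2 N·m clockwise.
Total clockwise load moment = 693.5 N·m.
The cable tension T acts at 1.54 m; only its component perpendicular to the boom, T sinθ, produces torque. sin 50.8° = 0.7749.
Setting net torque to zero: T × 1.54 × 0.7749 = 693.5 → T = 693.5 / 1.193 = 581 N.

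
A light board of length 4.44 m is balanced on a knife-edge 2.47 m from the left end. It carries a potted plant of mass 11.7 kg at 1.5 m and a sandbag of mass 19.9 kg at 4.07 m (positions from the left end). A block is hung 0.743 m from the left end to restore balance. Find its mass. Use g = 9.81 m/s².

m ≈ 11.9 kg

About the knife-edge (at 2.47 m from the left end):
Potted plant: 11.7 × 9.81 = 114.8 N down at 1.5 m → arm 0.97 m, τ = 114.8 × 0.97 = 111.4 N·m counterclockwise.
Sandbag: 19.9 × 9.81 = 195.2 N down at 4.07 m → arm 1.6 m, τ = 195.2 × 1.6 = 312.3 N·m clockwise.
Net moment of known loads = 200.9 N·m clockwise.
An unknown mass m at 0.743 m has arm 1.727 m; its moment is m·g·1.727 counterclockwise.
Setting net torque to zero: m × 9.81 × 1.727 = 200.9 → m = 200.9 / (9.81 × 1.727) = 11.9 kg.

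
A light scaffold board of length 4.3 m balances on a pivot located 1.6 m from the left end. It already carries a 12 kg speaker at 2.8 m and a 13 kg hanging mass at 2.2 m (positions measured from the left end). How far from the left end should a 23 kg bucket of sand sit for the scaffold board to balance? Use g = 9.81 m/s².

Choose the pivot (at 1.6 m from the left end) as the axis so the support reaction has zero arm there.
Speaker: 12 × 9.81 = 117.7 N down at 2.8 m → arm 1.2 m, τ = 117.7 × 1.2 = 141.2 N·m clockwise.
Hanging mass: 13 × 9.81 = 127.5 N down at 2.2 m → arm 0.6 m, τ = 127.5 × 0.6 = 76.5 N·m clockwise.
Net moment of existing loads = 217.7 N·m clockwise.
The bucket of sand weighs 23 × 9.81 = 225.6 N and must supply an equal counterclockwise moment, so its lever arm about the pivot is 217.7 / 225.6 = 0.965 m.
That puts it at 1.6 − 0.965 = 0.635 m from the left end.

x ≈ 0.635 m from the left end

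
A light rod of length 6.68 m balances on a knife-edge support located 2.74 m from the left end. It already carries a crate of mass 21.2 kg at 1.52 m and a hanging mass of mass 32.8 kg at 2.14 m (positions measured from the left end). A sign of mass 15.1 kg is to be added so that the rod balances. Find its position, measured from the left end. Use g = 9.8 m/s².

x ≈ 5.76 m from the left end

Choose the knife-edge support (at 2.74 m from the left end) as the axis so the support reaction has zero arm there.
Crate: 21.2 × 9.8 = 207.8 N down at 1.52 m → arm 1.22 m, τ = 207.8 × 1.22 = 253.5 N·m counterclockwise.
Hanging mass: 32.8 × 9.8 = 321.4 N down at 2.14 m → arm 0.6 m, τ = 321.4 × 0.6 = 192.8 N·m counterclockwise.
Net moment of existing loads = 446.3 N·m counterclockwise.
The sign weighs 15.1 × 9.8 = 148 N and must supply an equal clockwise moment, so its lever arm about the knife-edge support is 446.3 / 148 = 3.02 m.
That puts it at 2.74 + 3.02 = 5.76 m from the left end.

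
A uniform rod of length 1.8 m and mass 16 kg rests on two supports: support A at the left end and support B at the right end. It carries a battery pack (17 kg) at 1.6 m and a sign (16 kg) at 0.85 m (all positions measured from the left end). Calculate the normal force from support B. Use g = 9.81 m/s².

Taking torques about support A:
Beam weight: 16 × 9.81 = 157 N down at 0.9 m → arm 0.9 m, τ = 157 × 0.9 = 141.3 N·m clockwise.
Battery pack: 17 × 9.81 = 166.8 N down at 1.6 m → arm 1.6 m, τ = 166.8 × 1.6 = 266.9 N·m clockwise.
Sign: 16 × 9.81 = 157 N down at 0.85 m → arm 0.85 m, τ = 157 × 0.85 = 133.4 N·m clockwise.
Net load moment about support A = 541.6 N·m clockwise.
Reaction R at support B is upward at 1.8 m, arm 1.8 m → moment R × 1.8 counterclockwise.
Στ = 0 ⇒ R × 1.8 = 541.6 ⇒ R = 301 N.

R_B ≈ 301 N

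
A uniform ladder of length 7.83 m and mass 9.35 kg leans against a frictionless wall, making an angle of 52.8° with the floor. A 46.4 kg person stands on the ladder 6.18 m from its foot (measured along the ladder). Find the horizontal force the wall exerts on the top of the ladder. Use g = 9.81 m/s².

Taking torques about the foot of the ladder:
Ladder weight 9.35×9.81 = 91.72 N acts at 3.915 m along the ladder; its horizontal arm is 3.915·cos52.8° = 2.367 m → τ = 217.1 N·m clockwise.
Person: 46.4×9.81 = 455.2 N at 6.18 m → arm 3.736 m → τ = 1701 N·m clockwise.
Wall normal N acts horizontally at the top; its moment arm is the height L sinθ = 7.83·sin52.8° = 6.237 m, counterclockwise.
Setting net torque to zero: N × 6.237 = 1918 → N = 308 N.

N_wall ≈ 308 N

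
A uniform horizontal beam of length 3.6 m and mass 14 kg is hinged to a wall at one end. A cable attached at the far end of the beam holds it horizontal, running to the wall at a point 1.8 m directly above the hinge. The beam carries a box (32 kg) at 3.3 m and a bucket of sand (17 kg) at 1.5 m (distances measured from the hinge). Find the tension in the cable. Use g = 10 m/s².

T ≈ 971 N

Take moments about the hinge.
Beam weight: 14 × 10 = 140 N down at 1.8 m → arm 1.8 m, τ = 140 × 1.8 = 252 N·m clockwise.
Box: 32 × 10 = 320 N down at 3.3 m → arm 3.3 m, τ = 320 × 3.3 = 1056 N·m clockwise.
Bucket of sand: 17 × 10 = 170 N down at 1.5 m → arm 1.5 m, τ = 170 × 1.5 = 255 N·m clockwise.
Total clockwise load moment = 1563 N·m.
The cable tension T acts at 3.6 m; only its component perpendicular to the beam, T sinθ, produces torque. sinθ = h/√(h²+d²) = 1.8/√(1.8²+3.6²) = 0.4472.
For rotational equilibrium, T × 3.6 × 0.4472 = 1563, so T = 1563 / 1.61 = 971 N.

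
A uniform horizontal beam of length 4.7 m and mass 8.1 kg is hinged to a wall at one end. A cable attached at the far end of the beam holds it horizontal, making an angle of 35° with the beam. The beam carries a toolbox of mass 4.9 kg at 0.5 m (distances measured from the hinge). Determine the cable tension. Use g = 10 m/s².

T ≈ 79.7 N

Choose the hinge as the axis so the unknown hinge reaction has zero arm there.
Beam weight: 8.1 × 10 = 81 N down at 2.35 m → arm 2.35 m, τ = 81 × 2.35 = 190.3 N·m clockwise.
Toolbox: 4.9 × 10 = 49 N down at 0.5 m → arm 0.5 m, τ = 49 × 0.5 = 24.5 N·m clockwise.
Total clockwise load moment = 214.8 N·m.
The cable tension T acts at 4.7 m; only its component perpendicular to the beam, T sinθ, produces torque. sin 35° = 0.5736.
Setting net torque to zero: T × 4.7 × 0.5736 = 214.8 → T = 214.8 / 2.696 = 79.7 N.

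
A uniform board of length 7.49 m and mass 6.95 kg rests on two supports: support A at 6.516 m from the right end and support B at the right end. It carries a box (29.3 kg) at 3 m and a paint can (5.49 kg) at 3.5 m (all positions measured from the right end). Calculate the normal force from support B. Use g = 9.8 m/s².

Sum moments about support A (its reaction then has zero moment arm).
Beam weight: 6.95 × 9.8 = 68.11 N down at 3.745 m → arm 2.771 m, τ = 68.11 × 2.771 = 188.7 N·m clockwise.
Box: 29.3 × 9.8 = 287.1 N down at 3 m → arm 3.516 m, τ = 287.1 × 3.516 = 1009 N·m clockwise.
Paint can: 5.49 × 9.8 = 53.8 N down at 3.5 m → arm 3.016 m, τ = 53.8 × 3.016 = 162.3 N·m clockwise.
Net load moment about support A = 1360 N·m clockwise.
Reaction R at support B is upward at 0 m, arm 6.516 m → moment R × 6.516 counterclockwise.
Στ = 0 ⇒ R × 6.516 = 1360 ⇒ R = 209 N.

R_B ≈ 209 N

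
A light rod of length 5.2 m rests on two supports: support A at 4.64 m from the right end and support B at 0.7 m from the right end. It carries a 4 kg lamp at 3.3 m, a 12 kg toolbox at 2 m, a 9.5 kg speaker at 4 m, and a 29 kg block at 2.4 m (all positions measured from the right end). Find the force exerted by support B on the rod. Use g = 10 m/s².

About support A:
Lamp: 4 × 10 = 40 N down at 3.3 m → arm 1.34 m, τ = 40 × 1.34 = 53.6 N·m clockwise.
Toolbox: 12 × 10 = 120 N down at 2 m → arm 2.64 m, τ = 120 × 2.64 = 316.8 N·m clockwise.
Speaker: 9.5 × 10 = 95 N down at 4 m → arm 0.64 m, τ = 95 × 0.64 = 60.8 N·m clockwise.
Block: 29 × 10 = 290 N down at 2.4 m → arm 2.24 m, τ = 290 × 2.24 = 649.6 N·m clockwise.
Net load moment about support A = 1081 N·m clockwise.
Reaction R at support B is upward at 0.7 m, arm 3.94 m → moment R × 3.94 counterclockwise.
For rotational equilibrium, R × 3.94 = 1081, so R = 274 N.

R_B ≈ 274 N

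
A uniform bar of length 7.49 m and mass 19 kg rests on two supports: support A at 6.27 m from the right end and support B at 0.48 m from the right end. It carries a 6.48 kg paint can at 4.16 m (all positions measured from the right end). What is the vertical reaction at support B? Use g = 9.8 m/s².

Choose support A as the axis so its reaction then has zero moment arm.
Beam weight: 19 × 9.8 = 186.2 N down at 3.745 m → arm 2.525 m, τ = 186.2 × 2.525 = 470.2 N·m clockwise.
Paint can: 6.48 × 9.8 = 63.5 N down at 4.16 m → arm 2.11 m, τ = 63.5 × 2.11 = 134 N·m clockwise.
Net load moment about support A = 604.2 N·m clockwise.
Reaction R at support B is upward at 0.48 m, arm 5.79 m → moment R × 5.79 counterclockwise.
For rotational equilibrium, R × 5.79 = 604.2, so R = 104 N.

R_B ≈ 104 N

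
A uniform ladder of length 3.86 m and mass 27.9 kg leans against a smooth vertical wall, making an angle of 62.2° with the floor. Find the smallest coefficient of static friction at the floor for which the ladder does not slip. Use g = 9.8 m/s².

Choose the foot of the ladder as the axis so the floor normal and friction both act there and drop out.
Ladder weight 27.9×9.8 = 273.4 N acts at 1.93 m along the ladder; its horizontal arm is 1.93·cos62.2° = 0.9001 m → τ = 246.1 N·m clockwise.
Wall normal N acts horizontally at the top; its moment arm is the height L sinθ = 3.86·sin62.2° = 3.414 m, counterclockwise.
Setting net torque to zero: N × 3.414 = 246.1 → N = 72.09 N.
ΣFx = 0 ⇒ f = N_wall = 72.09 N. ΣFy = 0 ⇒ N_floor = 273.4 N.
μ_min = f / N_floor = 72.09 / 273.4 = 0.264.

μ_min ≈ 0.264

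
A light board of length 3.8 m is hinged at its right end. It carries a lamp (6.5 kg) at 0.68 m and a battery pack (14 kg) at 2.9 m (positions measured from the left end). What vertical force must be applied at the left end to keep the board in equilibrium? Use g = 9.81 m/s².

F ≈ 84.9 N

About the right end:
Lamp: 6.5 × 9.81 = 63.77 N down at 0.68 m → arm 3.12 m, τ = 63.77 × 3.12 = 199 N·m counterclockwise.
Battery pack: 14 × 9.81 = 137.3 N down at 2.9 m → arm 0.9 m, τ = 137.3 × 0.9 = 123.6 N·m counterclockwise.
Net moment of the loads = 322.6 N·m counterclockwise.
The upward force F acts at the left end, arm 3.8 m, giving F × 3.8 clockwise.
Balancing moments: F × 3.8 = 322.6, giving F = 322.6 / 3.8 = 84.9 N.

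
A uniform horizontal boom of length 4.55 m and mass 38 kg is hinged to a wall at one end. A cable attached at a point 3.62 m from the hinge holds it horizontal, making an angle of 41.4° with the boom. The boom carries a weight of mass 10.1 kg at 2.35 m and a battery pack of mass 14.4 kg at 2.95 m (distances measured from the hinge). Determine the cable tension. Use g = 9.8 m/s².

About the hinge:
Beam weight: 38 × 9.8 = 372.4 N down at 2.275 m → arm 2.275 m, τ = 372.4 × 2.275 = 847.2 N·m clockwise.
Weight: 10.1 × 9.8 = 98.98 N down at 2.35 m → arm 2.35 m, τ = 98.98 × 2.35 = 232.6 N·m clockwise.
Battery pack: 14.4 × 9.8 = 141.1 N down at 2.95 m → arm 2.95 m, τ = 141.1 × 2.95 = 416.2 N·m clockwise.
Total clockwise load moment = 1496 N·m.
The cable tension T acts at 3.62 m; only its component perpendicular to the boom, T sinθ, produces torque. sin 41.4° = 0.6613.
Στ = 0 ⇒ T × 3.62 × 0.6613 = 1496 ⇒ T = 1496 / 2.394 = 625 N.

T ≈ 625 N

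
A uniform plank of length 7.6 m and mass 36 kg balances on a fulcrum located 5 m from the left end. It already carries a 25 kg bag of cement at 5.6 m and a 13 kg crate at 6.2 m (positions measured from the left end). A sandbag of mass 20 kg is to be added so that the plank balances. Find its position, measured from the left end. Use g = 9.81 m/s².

Sum moments about the fulcrum (at 5 m from the left end) (the support reaction has zero arm there).
Beam weight: 36 × 9.81 = 353.2 N down at 3.8 m → arm 1.2 m, τ = 353.2 × 1.2 = 423.8 N·m counterclockwise.
Bag of cement: 25 × 9.81 = 245.2 N down at 5.6 m → arm 0.6 m, τ = 245.2 × 0.6 = 147.1 N·m clockwise.
Crate: 13 × 9.81 = 127.5 N down at 6.2 m → arm 1.2 m, τ = 127.5 × 1.2 = 153 N·m clockwise.
Net moment of existing loads = 123.7 N·m counterclockwise.
The sandbag weighs 20 × 9.81 = 196.2 N and must supply an equal clockwise moment, so its lever arm about the fulcrum is 123.7 / 196.2 = 0.63 m.
That puts it at 5 + 0.63 = 5.63 m from the left end.

x ≈ 5.63 m from the left end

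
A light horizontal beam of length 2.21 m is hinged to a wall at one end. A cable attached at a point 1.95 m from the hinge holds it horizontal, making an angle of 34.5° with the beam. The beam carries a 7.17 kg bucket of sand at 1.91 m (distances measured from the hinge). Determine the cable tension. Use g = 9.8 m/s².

Sum moments about the hinge (the unknown hinge reaction has zero arm there).
Bucket of sand: 7.17 × 9.8 = 70.27 N down at 1.91 m → arm 1.91 m, τ = 70.27 × 1.91 = 134.2 N·m clockwise.
Total clockwise load moment = 134.2 N·m.
The cable tension T acts at 1.95 m; only its component perpendicular to the beam, T sinθ, produces torque. sin 34.5° = 0.5664.
Στ = 0 ⇒ T × 1.95 × 0.5664 = 134.2 ⇒ T = 134.2 / 1.104 = 122 N.

T ≈ 122 N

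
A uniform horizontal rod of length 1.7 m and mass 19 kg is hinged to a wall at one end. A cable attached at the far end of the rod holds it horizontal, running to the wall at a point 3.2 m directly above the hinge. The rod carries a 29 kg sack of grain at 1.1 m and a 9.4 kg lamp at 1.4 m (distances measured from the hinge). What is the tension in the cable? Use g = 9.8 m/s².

About the hinge:
Beam weight: 19 × 9.8 = 186.2 N down at 0.85 m → arm 0.85 m, τ = 186.2 × 0.85 = 158.3 N·m clockwise.
Sack of grain: 29 × 9.8 = 284.2 N down at 1.1 m → arm 1.1 m, τ = 284.2 × 1.1 = 312.6 N·m clockwise.
Lamp: 9.4 × 9.8 = 92.12 N down at 1.4 m → arm 1.4 m, τ = 92.12 × 1.4 = 129 N·m clockwise.
Total clockwise load moment = 599.9 N·m.
The cable tension T acts at 1.7 m; only its component perpendicular to the rod, T sinθ, produces torque. sinθ = h/√(h²+d²) = 3.2/√(3.2²+1.7²) = 0.8831.
Στ = 0 ⇒ T × 1.7 × 0.8831 = 599.9 ⇒ T = 599.9 / 1.501 = 400 N.

T ≈ 400 N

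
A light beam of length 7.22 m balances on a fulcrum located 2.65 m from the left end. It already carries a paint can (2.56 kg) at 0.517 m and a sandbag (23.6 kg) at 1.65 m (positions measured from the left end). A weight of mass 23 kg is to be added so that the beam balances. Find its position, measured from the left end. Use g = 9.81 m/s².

x ≈ 3.91 m from the left end

Taking torques about the fulcrum (at 2.65 m from the left end):
Paint can: 2.56 × 9.81 = 25.11 N down at 0.517 m → arm 2.133 m, τ = 25.11 × 2.133 = 53.56 N·m counterclockwise.
Sandbag: 23.6 × 9.81 = 231.5 N down at 1.65 m → arm 1 m, τ = 231.5 × 1 = 231.5 N·m counterclockwise.
Net moment of existing loads = 285.1 N·m counterclockwise.
The weight weighs 23 × 9.81 = 225.6 N and must supply an equal clockwise moment, so its lever arm about the fulcrum is 285.1 / 225.6 = 1.26 m.
That puts it at 2.65 + 1.26 = 3.91 m from the left end.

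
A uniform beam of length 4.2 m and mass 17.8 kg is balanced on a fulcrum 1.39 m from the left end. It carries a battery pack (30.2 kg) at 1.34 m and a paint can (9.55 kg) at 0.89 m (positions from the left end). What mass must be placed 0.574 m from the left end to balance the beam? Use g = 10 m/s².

m ≈ 7.79 kg

Choose the fulcrum (at 1.39 m from the left end) as the axis so the support reaction has zero arm there.
Beam weight: 17.8 × 10 = 178 N down at 2.1 m → arm 0.71 m, τ = 178 × 0.71 = 126.4 N·m clockwise.
Battery pack: 30.2 × 10 = 302 N down at 1.34 m → arm 0.05 m, τ = 302 × 0.05 = 15.1 N·m counterclockwise.
Paint can: 9.55 × 10 = 95.5 N down at 0.89 m → arm 0.5 m, τ = 95.5 × 0.5 = 47.75 N·m counterclockwise.
Net moment of known loads = 63.55 N·m clockwise.
An unknown mass m at 0.574 m has arm 0.816 m; its moment is m·g·0.816 counterclockwise.
Balancing moments: m × 10 × 0.816 = 63.55, giving m = 63.55 / (10 × 0.816) = 7.79 kg.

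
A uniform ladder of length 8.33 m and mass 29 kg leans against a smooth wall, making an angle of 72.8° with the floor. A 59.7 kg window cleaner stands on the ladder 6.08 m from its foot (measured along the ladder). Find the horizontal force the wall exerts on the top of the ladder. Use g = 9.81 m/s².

N_wall ≈ 176 N

About the foot of the ladder:
Ladder weight 29×9.81 = 284.5 N acts at 4.165 m along the ladder; its horizontal arm is 4.165·cos72.8° = 1.232 m → τ = 350.5 N·m clockwise.
Window cleaner: 59.7×9.81 = 585.7 N at 6.08 m → arm 1.798 m → τ = 1053 N·m clockwise.
Wall normal N acts horizontally at the top; its moment arm is the height L sinθ = 8.33·sin72.8° = 7.957 m, counterclockwise.
Setting net torque to zero: N × 7.957 = 1404 → N = 176 N.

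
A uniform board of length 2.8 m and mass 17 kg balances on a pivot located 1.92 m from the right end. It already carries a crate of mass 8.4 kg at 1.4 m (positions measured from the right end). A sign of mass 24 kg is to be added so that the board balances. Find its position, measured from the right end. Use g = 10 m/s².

x ≈ 2.47 m from the right end

About the pivot (at 1.92 m from the right end):
Beam weight: 17 × 10 = 170 N down at 1.4 m → arm 0.52 m, τ = 170 × 0.52 = 88.4 N·m clockwise.
Crate: 8.4 × 10 = 84 N down at 1.4 m → arm 0.52 m, τ = 84 × 0.52 = 43.68 N·m clockwise.
Net moment of existing loads = 132.1 N·m clockwise.
The sign weighs 24 × 10 = 240 N and must supply an equal counterclockwise moment, so its lever arm about the pivot is 132.1 / 240 = 0.55 m.
That puts it at 1.92 + 0.55 = 2.47 m from the right end.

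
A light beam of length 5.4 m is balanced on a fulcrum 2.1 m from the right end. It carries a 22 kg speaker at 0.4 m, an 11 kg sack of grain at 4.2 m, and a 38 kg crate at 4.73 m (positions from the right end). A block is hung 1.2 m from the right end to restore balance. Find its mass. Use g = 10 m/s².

Sum moments about the fulcrum (at 2.1 m from the right end) (the support reaction has zero arm there).
Speaker: 22 × 10 = 220 N down at 0.4 m → arm 1.7 m, τ = 220 × 1.7 = 374 N·m clockwise.
Sack of grain: 11 × 10 = 110 N down at 4.2 m → arm 2.1 m, τ = 110 × 2.1 = 231 N·m counterclockwise.
Crate: 38 × 10 = 380 N down at 4.73 m → arm 2.63 m, τ = 380 × 2.63 = 999.4 N·m counterclockwise.
Net moment of known loads = 856.4 N·m counterclockwise.
An unknown mass m at 1.2 m has arm 0.9 m; its moment is m·g·0.9 clockwise.
For rotational equilibrium, m × 10 × 0.9 = 856.4, so m = 856.4 / (10 × 0.9) = 95.2 kg.

m ≈ 95.2 kg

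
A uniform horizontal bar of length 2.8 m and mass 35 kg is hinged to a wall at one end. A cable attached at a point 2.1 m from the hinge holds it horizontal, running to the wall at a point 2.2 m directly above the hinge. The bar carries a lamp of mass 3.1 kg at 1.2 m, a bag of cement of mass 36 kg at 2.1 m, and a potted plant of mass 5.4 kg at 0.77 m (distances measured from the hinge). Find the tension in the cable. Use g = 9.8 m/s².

T ≈ 855 N

Taking torques about the hinge:
Beam weight: 35 × 9.8 = 343 N down at 1.4 m → arm 1.4 m, τ = 343 × 1.4 = 480.2 N·m clockwise.
Lamp: 3.1 × 9.8 = 30.38 N down at 1.2 m → arm 1.2 m, τ = 30.38 × 1.2 = 36.46 N·m clockwise.
Bag of cement: 36 × 9.8 = 352.8 N down at 2.1 m → arm 2.1 m, τ = 352.8 × 2.1 = 740.9 N·m clockwise.
Potted plant: 5.4 × 9.8 = 52.92 N down at 0.77 m → arm 0.77 m, τ = 52.92 × 0.77 = 40.75 N·m clockwise.
Total clockwise load moment = 1298 N·m.
The cable tension T acts at 2.1 m; only its component perpendicular to the bar, T sinθ, produces torque. sinθ = h/√(h²+d²) = 2.2/√(2.2²+2.1²) = 0.7234.
Στ = 0 ⇒ T × 2.1 × 0.7234 = 1298 ⇒ T = 1298 / 1.519 = 855 N.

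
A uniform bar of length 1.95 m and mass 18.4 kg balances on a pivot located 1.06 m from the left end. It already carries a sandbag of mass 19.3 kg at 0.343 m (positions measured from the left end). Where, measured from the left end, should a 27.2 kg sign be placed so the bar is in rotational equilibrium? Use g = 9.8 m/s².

x ≈ 1.63 m from the left end

Choose the pivot (at 1.06 m from the left end) as the axis so the support reaction has zero arm there.
Beam weight: 18.4 × 9.8 = 180.3 N down at 0.975 m → arm 0.085 m, τ = 180.3 × 0.085 = 15.33 N·m counterclockwise.
Sandbag: 19.3 × 9.8 = 189.1 N down at 0.343 m → arm 0.717 m, τ = 189.1 × 0.717 = 135.6 N·m counterclockwise.
Net moment of existing loads = 150.9 N·m counterclockwise.
The sign weighs 27.2 × 9.8 = 266.6 N and must supply an equal clockwise moment, so its lever arm about the pivot is 150.9 / 266.6 = 0.566 m.
That puts it at 1.06 + 0.566 = 1.63 m from the left end.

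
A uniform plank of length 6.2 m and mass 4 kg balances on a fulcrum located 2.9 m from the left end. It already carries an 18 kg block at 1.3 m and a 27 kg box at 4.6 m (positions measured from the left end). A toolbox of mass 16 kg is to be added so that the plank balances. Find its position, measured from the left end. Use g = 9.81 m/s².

Sum moments about the fulcrum (at 2.9 m from the left end) (the support reaction has zero arm there).
Beam weight: 4 × 9.81 = 39.24 N down at 3.1 m → arm 0.2 m, τ = 39.24 × 0.2 = 7.848 N·m clockwise.
Block: 18 × 9.81 = 176.6 N down at 1.3 m → arm 1.6 m, τ = 176.6 × 1.6 = 282.6 N·m counterclockwise.
Box: 27 × 9.81 = 264.9 N down at 4.6 m → arm 1.7 m, τ = 264.9 × 1.7 = 450.3 N·m clockwise.
Net moment of existing loads = 175.5 N·m clockwise.
The toolbox weighs 16 × 9.81 = 157 N and must supply an equal counterclockwise moment, so its lever arm about the fulcrum is 175.5 / 157 = 1.12 m.
That puts it at 2.9 − 1.12 = 1.78 m from the left end.

x ≈ 1.78 m from the left end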